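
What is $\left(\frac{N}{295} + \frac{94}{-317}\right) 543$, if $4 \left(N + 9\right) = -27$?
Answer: $- \frac{71073813}{374060} \approx -190.01$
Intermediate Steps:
$N = - \frac{63}{4}$ ($N = -9 + \frac{1}{4} \left(-27\right) = -9 - \frac{27}{4} = - \frac{63}{4} \approx -15.75$)
$\left(\frac{N}{295} + \frac{94}{-317}\right) 543 = \left(- \frac{63}{4 \cdot 295} + \frac{94}{-317}\right) 543 = \left(\left(- \frac{63}{4}\right) \frac{1}{295} + 94 \left(- \frac{1}{317}\right)\right) 543 = \left(- \frac{63}{1180} - \frac{94}{317}\right) 543 = \left(- \frac{130891}{374060}\right) 543 = - \frac{71073813}{374060}$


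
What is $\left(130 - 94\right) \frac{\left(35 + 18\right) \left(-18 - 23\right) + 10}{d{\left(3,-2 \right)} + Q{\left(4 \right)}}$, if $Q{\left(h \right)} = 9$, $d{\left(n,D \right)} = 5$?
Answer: $-5562$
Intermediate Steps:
$\left(130 - 94\right) \frac{\left(35 + 18\right) \left(-18 - 23\right) + 10}{d{\left(3,-2 \right)} + Q{\left(4 \right)}} = \left(130 - 94\right) \frac{\left(35 + 18\right) \left(-18 - 23\right) + 10}{5 + 9} = 36 \frac{53 \left(-41\right) + 10}{14} = 36 \left(-2173 + 10\right) \frac{1}{14} = 36 \left(\left(-2163\right) \frac{1}{14}\right) = 36 \left(- \frac{309}{2}\right) = -5562$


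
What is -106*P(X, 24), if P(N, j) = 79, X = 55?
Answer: -8374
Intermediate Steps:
-106*P(X, 24) = -106*79 = -8374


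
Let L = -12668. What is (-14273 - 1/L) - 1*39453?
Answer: -680600967/12668 ≈ -53726.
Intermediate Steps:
(-14273 - 1/L) - 1*39453 = (-14273 - 1/(-12668)) - 1*39453 = (-14273 - 1*(-1/12668)) - 39453 = (-14273 + 1/12668) - 39453 = -180810363/12668 - 39453 = -680600967/12668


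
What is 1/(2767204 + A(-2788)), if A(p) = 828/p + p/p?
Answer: 697/1928741678 ≈ 3.6138e-7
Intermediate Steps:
A(p) = 1 + 828/p (A(p) = 828/p + 1 = 1 + 828/p)
1/(2767204 + A(-2788)) = 1/(2767204 + (828 - 2788)/(-2788)) = 1/(2767204 - 1/2788*(-1960)) = 1/(2767204 + 490/697) = 1/(1928741678/697) = 697/1928741678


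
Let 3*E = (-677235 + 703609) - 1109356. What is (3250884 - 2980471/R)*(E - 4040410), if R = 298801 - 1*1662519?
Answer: -9756354586791642466/681859 ≈ -1.4308e+13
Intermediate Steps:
R = -1363718 (R = 298801 - 1662519 = -1363718)
E = -360994 (E = ((-677235 + 703609) - 1109356)/3 = (26374 - 1109356)/3 = (⅓)*(-1082982) = -360994)
(3250884 - 2980471/R)*(E - 4040410) = (3250884 - 2980471/(-1363718))*(-360994 - 4040410) = (3250884 - 2980471*(-1/1363718))*(-4401404) = (3250884 + 2980471/1363718)*(-4401404) = (4433292007183/1363718)*(-4401404) = -9756354586791642466/681859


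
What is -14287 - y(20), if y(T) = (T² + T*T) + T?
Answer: -15107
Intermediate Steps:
y(T) = T + 2*T² (y(T) = (T² + T²) + T = 2*T² + T = T + 2*T²)
-14287 - y(20) = -14287 - 20*(1 + 2*20) = -14287 - 20*(1 + 40) = -14287 - 20*41 = -14287 - 1*820 = -14287 - 820 = -15107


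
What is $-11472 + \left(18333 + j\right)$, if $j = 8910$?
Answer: $15771$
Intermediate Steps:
$-11472 + \left(18333 + j\right) = -11472 + \left(18333 + 8910\right) = -11472 + 27243 = 15771$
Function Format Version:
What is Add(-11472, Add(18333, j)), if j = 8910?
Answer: 15771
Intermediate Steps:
Add(-11472, Add(18333, j)) = Add(-11472, Add(18333, 8910)) = Add(-11472, 27243) = 15771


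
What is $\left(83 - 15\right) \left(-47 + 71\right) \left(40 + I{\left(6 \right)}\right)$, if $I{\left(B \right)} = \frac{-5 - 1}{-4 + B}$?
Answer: $60384$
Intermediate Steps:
$I{\left(B \right)} = - \frac{6}{-4 + B}$
$\left(83 - 15\right) \left(-47 + 71\right) \left(40 + I{\left(6 \right)}\right) = \left(83 - 15\right) \left(-47 + 71\right) \left(40 - \frac{6}{-4 + 6}\right) = 68 \cdot 24 \left(40 - \frac{6}{2}\right) = 68 \cdot 24 \left(40 - 3\right) = 68 \cdot 24 \cdot 37 = 68 \cdot 888 = 60384$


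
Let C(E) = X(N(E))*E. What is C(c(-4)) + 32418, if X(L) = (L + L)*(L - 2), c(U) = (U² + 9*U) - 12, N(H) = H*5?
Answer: -1626462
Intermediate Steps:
N(H) = 5*H
c(U) = -12 + U² + 9*U
X(L) = 2*L*(-2 + L) (X(L) = (2*L)*(-2 + L) = 2*L*(-2 + L))
C(E) = 10*E²*(-2 + 5*E) (C(E) = (2*(5*E)*(-2 + 5*E))*E = (10*E*(-2 + 5*E))*E = 10*E²*(-2 + 5*E))
C(c(-4)) + 32418 = (-12 + (-4)² + 9*(-4))²*(-20 + 50*(-12 + (-4)² + 9*(-4))) + 32418 = (-12 + 16 - 36)²*(-20 + 50*(-12 + 16 - 36)) + 32418 = (-32)²*(-20 + 50*(-32)) + 32418 = 1024*(-20 - 1600) + 32418 = 1024*(-1620) + 32418 = -1658880 + 32418 = -1626462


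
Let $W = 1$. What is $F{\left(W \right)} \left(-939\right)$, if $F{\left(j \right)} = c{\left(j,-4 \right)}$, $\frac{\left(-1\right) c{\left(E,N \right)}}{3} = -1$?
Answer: $-2817$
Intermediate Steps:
$c{\left(E,N \right)} = 3$ ($c{\left(E,N \right)} = \left(-3\right) \left(-1\right) = 3$)
$F{\left(j \right)} = 3$
$F{\left(W \right)} \left(-939\right) = 3 \left(-939\right) = -2817$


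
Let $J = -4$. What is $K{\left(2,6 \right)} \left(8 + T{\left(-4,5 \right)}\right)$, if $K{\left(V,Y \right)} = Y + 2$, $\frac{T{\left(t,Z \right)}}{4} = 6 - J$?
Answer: $384$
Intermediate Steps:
$T{\left(t,Z \right)} = 40$ ($T{\left(t,Z \right)} = 4 \left(6 - -4\right) = 4 \left(6 + 4\right) = 4 \cdot 10 = 40$)
$K{\left(V,Y \right)} = 2 + Y$
$K{\left(2,6 \right)} \left(8 + T{\left(-4,5 \right)}\right) = \left(2 + 6\right) \left(8 + 40\right) = 8 \cdot 48 = 384$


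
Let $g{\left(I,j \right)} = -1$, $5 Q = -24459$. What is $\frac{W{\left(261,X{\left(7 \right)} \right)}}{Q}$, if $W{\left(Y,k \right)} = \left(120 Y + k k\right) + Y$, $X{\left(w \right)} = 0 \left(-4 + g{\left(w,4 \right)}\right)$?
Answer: $- \frac{52635}{8153} \approx -6.4559$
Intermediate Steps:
$Q = - \frac{24459}{5}$ ($Q = \frac{1}{5} \left(-24459\right) = - \frac{24459}{5} \approx -4891.8$)
$X{\left(w \right)} = 0$ ($X{\left(w \right)} = 0 \left(-4 - 1\right) = 0 \left(-5\right) = 0$)
$W{\left(Y,k \right)} = k^{2} + 121 Y$ ($W{\left(Y,k \right)} = \left(120 Y + k^{2}\right) + Y = \left(k^{2} + 120 Y\right) + Y = k^{2} + 121 Y$)
$\frac{W{\left(261,X{\left(7 \right)} \right)}}{Q} = \frac{0^{2} + 121 \cdot 261}{- \frac{24459}{5}} = \left(0 + 31581\right) \left(- \frac{5}{24459}\right) = 31581 \left(- \frac{5}{24459}\right) = - \frac{52635}{8153}$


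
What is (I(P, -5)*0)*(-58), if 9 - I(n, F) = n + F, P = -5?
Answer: 0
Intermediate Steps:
I(n, F) = 9 - F - n (I(n, F) = 9 - (n + F) = 9 - (F + n) = 9 + (-F - n) = 9 - F - n)
(I(P, -5)*0)*(-58) = ((9 - 1*(-5) - 1*(-5))*0)*(-58) = ((9 + 5 + 5)*0)*(-58) = (19*0)*(-58) = 0*(-58) = 0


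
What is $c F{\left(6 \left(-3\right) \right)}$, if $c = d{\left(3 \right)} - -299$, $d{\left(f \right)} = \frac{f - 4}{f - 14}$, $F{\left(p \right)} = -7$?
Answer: $- \frac{23030}{11} \approx -2093.6$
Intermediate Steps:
$d{\left(f \right)} = \frac{-4 + f}{-14 + f}$
$c = \frac{3290}{11}$ ($c = \frac{-4 + 3}{-14 + 3} - -299 = \frac{1}{-11} \left(-1\right) + 299 = \left(- \frac{1}{11}\right) \left(-1\right) + 299 = \frac{1}{11} + 299 = \frac{3290}{11} \approx 299.09$)
$c F{\left(6 \left(-3\right) \right)} = \frac{3290}{11} \left(-7\right) = - \frac{23030}{11}$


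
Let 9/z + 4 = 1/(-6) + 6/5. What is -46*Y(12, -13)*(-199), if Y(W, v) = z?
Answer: -2471580/89 ≈ -27771.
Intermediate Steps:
z = -270/89 (z = 9/(-4 + (1/(-6) + 6/5)) = 9/(-4 + (1*(-⅙) + 6*(⅕))) = 9/(-4 + (-⅙ + 6/5)) = 9/(-4 + 31/30) = 9/(-89/30) = 9*(-30/89) = -270/89 ≈ -3.0337)
Y(W, v) = -270/89
-46*Y(12, -13)*(-199) = -46*(-270/89)*(-199) = (12420/89)*(-199) = -2471580/89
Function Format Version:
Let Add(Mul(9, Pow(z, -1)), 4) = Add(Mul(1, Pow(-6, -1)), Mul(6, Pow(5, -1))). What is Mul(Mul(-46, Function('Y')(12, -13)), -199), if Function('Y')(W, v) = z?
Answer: Rational(-2471580, 89) ≈ -27771.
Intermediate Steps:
z = Rational(-270, 89) (z = Mul(9, Pow(Add(-4, Add(Mul(1, Pow(-6, -1)), Mul(6, Pow(5, -1)))), -1)) = Mul(9, Pow(Add(-4, Add(Mul(1, Rational(-1, 6)), Mul(6, Rational(1, 5)))), -1)) = Mul(9, Pow(Add(-4, Add(Rational(-1, 6), Rational(6, 5))), -1)) = Mul(9, Pow(Add(-4, Rational(31, 30)), -1)) = Mul(9, Pow(Rational(-89, 30), -1)) = Mul(9, Rational(-30, 89)) = Rational(-270, 89) ≈ -3.0337)
Function('Y')(W, v) = Rational(-270, 89)
Mul(Mul(-46, Function('Y')(12, -13)), -199) = Mul(Mul(-46, Rational(-270, 89)), -199) = Mul(Rational(12420, 89), -199) = Rational(-2471580, 89)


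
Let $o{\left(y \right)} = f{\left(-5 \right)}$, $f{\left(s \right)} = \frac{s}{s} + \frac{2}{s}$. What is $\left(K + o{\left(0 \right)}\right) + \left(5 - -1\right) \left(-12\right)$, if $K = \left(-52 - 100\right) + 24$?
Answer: $- \frac{997}{5} \approx -199.4$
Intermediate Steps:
$f{\left(s \right)} = 1 + \frac{2}{s}$
$o{\left(y \right)} = \frac{3}{5}$ ($o{\left(y \right)} = \frac{2 - 5}{-5} = \left(- \frac{1}{5}\right) \left(-3\right) = \frac{3}{5}$)
$K = -128$ ($K = -152 + 24 = -128$)
$\left(K + o{\left(0 \right)}\right) + \left(5 - -1\right) \left(-12\right) = \left(-128 + \frac{3}{5}\right) + \left(5 - -1\right) \left(-12\right) = - \frac{637}{5} + \left(5 + 1\right) \left(-12\right) = - \frac{637}{5} + 6 \left(-12\right) = - \frac{637}{5} - 72 = - \frac{997}{5}$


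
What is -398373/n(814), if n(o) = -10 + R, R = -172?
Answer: 398373/182 ≈ 2188.9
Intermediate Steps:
n(o) = -182 (n(o) = -10 - 172 = -182)
-398373/n(814) = -398373/(-182) = -398373*(-1/182) = 398373/182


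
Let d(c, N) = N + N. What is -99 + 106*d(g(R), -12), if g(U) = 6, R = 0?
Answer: -2643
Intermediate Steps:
d(c, N) = 2*N
-99 + 106*d(g(R), -12) = -99 + 106*(2*(-12)) = -99 + 106*(-24) = -99 - 2544 = -2643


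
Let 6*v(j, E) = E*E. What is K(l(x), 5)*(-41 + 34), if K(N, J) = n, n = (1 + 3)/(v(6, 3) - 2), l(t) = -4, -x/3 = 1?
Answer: 56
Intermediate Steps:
x = -3 (x = -3*1 = -3)
v(j, E) = E²/6 (v(j, E) = (E*E)/6 = E²/6)
n = -8 (n = (1 + 3)/((⅙)*3² - 2) = 4/((⅙)*9 - 2) = 4/(3/2 - 2) = 4/(-½) = 4*(-2) = -8)
K(N, J) = -8
K(l(x), 5)*(-41 + 34) = -8*(-41 + 34) = -8*(-7) = 56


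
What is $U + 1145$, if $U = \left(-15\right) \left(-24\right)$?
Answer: $1505$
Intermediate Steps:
$U = 360$
$U + 1145 = 360 + 1145 = 1505$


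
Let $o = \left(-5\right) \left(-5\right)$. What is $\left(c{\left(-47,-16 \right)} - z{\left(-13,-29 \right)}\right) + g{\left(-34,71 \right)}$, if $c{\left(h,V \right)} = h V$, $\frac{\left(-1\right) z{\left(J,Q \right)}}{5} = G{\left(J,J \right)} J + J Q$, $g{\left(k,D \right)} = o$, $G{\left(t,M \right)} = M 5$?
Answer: $6887$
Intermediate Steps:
$G{\left(t,M \right)} = 5 M$
$o = 25$
$g{\left(k,D \right)} = 25$
$z{\left(J,Q \right)} = - 25 J^{2} - 5 J Q$ ($z{\left(J,Q \right)} = - 5 \left(5 J J + J Q\right) = - 5 \left(5 J^{2} + J Q\right) = - 25 J^{2} - 5 J Q$)
$c{\left(h,V \right)} = V h$
$\left(c{\left(-47,-16 \right)} - z{\left(-13,-29 \right)}\right) + g{\left(-34,71 \right)} = \left(\left(-16\right) \left(-47\right) - \left(-5\right) \left(-13\right) \left(-29 + 5 \left(-13\right)\right)\right) + 25 = \left(752 - \left(-5\right) \left(-13\right) \left(-29 - 65\right)\right) + 25 = \left(752 - \left(-5\right) \left(-13\right) \left(-94\right)\right) + 25 = \left(752 - -6110\right) + 25 = \left(752 + 6110\right) + 25 = 6862 + 25 = 6887$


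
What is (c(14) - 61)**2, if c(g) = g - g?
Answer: 3721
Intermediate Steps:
c(g) = 0
(c(14) - 61)**2 = (0 - 61)**2 = (-61)**2 = 3721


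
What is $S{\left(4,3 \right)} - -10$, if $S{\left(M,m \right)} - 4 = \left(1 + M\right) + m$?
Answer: $22$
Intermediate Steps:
$S{\left(M,m \right)} = 5 + M + m$ ($S{\left(M,m \right)} = 4 + \left(\left(1 + M\right) + m\right) = 4 + \left(1 + M + m\right) = 5 + M + m$)
$S{\left(4,3 \right)} - -10 = \left(5 + 4 + 3\right) - -10 = 12 + 10 = 22$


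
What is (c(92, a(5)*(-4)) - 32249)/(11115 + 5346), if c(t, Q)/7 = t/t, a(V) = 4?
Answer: -32242/16461 ≈ -1.9587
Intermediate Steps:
c(t, Q) = 7 (c(t, Q) = 7*(t/t) = 7*1 = 7)
(c(92, a(5)*(-4)) - 32249)/(11115 + 5346) = (7 - 32249)/(11115 + 5346) = -32242/16461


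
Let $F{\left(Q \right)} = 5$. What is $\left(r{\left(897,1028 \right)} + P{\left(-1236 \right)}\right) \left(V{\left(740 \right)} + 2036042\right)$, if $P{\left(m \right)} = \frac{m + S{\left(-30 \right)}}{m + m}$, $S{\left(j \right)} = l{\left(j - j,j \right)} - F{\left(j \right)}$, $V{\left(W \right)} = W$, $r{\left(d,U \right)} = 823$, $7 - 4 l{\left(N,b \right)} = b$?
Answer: $\frac{8292504333641}{4944} \approx 1.6773 \cdot 10^{9}$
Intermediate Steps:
$l{\left(N,b \right)} = \frac{7}{4} - \frac{b}{4}$
$S{\left(j \right)} = - \frac{13}{4} - \frac{j}{4}$ ($S{\left(j \right)} = \left(\frac{7}{4} - \frac{j}{4}\right) - 5 = - \frac{13}{4} - \frac{j}{4}$)
$P{\left(m \right)} = \frac{\frac{17}{4} + m}{2 m}$ ($P{\left(m \right)} = \frac{m - - \frac{17}{4}}{m + m} = \frac{m + \left(- \frac{13}{4} + \frac{15}{2}\right)}{2 m} = \left(m + \frac{17}{4}\right) \frac{1}{2 m} = \left(\frac{17}{4} + m\right) \frac{1}{2 m} = \frac{\frac{17}{4} + m}{2 m}$)
$\left(r{\left(897,1028 \right)} + P{\left(-1236 \right)}\right) \left(V{\left(740 \right)} + 2036042\right) = \left(823 + \frac{17 + 4 \left(-1236\right)}{8 \left(-1236\right)}\right) \left(740 + 2036042\right) = \left(823 + \frac{1}{8} \left(- \frac{1}{1236}\right) \left(17 - 4944\right)\right) 2036782 = \left(823 + \frac{1}{8} \left(- \frac{1}{1236}\right) \left(-4927\right)\right) 2036782 = \left(823 + \frac{4927}{9888}\right) 2036782 = \frac{8142751}{9888} \cdot 2036782 = \frac{8292504333641}{4944}$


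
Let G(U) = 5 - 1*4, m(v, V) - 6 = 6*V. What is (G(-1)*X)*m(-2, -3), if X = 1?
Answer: -12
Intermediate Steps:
m(v, V) = 6 + 6*V
G(U) = 1 (G(U) = 5 - 4 = 1)
(G(-1)*X)*m(-2, -3) = (1*1)*(6 + 6*(-3)) = 1*(6 - 18) = 1*(-12) = -12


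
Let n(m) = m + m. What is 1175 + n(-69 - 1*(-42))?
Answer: 1121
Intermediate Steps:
n(m) = 2*m
1175 + n(-69 - 1*(-42)) = 1175 + 2*(-69 - 1*(-42)) = 1175 + 2*(-69 + 42) = 1175 + 2*(-27) = 1175 - 54 = 1121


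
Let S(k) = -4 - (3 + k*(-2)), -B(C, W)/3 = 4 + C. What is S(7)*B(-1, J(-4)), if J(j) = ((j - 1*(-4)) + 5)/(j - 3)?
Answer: -63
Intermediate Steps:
J(j) = (9 + j)/(-3 + j) (J(j) = ((j + 4) + 5)/(-3 + j) = ((4 + j) + 5)/(-3 + j) = (9 + j)/(-3 + j))
B(C, W) = -12 - 3*C (B(C, W) = -3*(4 + C) = -12 - 3*C)
S(k) = -7 + 2*k (S(k) = -4 - (3 - 2*k) = -4 + (-3 + 2*k) = -7 + 2*k)
S(7)*B(-1, J(-4)) = (-7 + 2*7)*(-12 - 3*(-1)) = (-7 + 14)*(-12 + 3) = 7*(-9) = -63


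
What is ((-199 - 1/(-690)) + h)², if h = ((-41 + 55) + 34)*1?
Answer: 10855347721/476100 ≈ 22801.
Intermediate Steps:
h = 48 (h = (14 + 34)*1 = 48*1 = 48)
((-199 - 1/(-690)) + h)² = ((-199 - 1/(-690)) + 48)² = ((-199 - 1*(-1/690)) + 48)² = ((-199 + 1/690) + 48)² = (-137309/690 + 48)² = (-104189/690)² = 10855347721/476100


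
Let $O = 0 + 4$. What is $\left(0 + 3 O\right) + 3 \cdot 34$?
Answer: $114$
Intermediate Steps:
$O = 4$
$\left(0 + 3 O\right) + 3 \cdot 34 = \left(0 + 3 \cdot 4\right) + 3 \cdot 34 = \left(0 + 12\right) + 102 = 12 + 102 = 114$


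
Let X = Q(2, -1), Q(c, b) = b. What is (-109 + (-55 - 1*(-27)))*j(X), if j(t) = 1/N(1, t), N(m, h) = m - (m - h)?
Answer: 137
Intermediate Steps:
X = -1
N(m, h) = h (N(m, h) = m + (h - m) = h)
j(t) = 1/t
(-109 + (-55 - 1*(-27)))*j(X) = (-109 + (-55 - 1*(-27)))/(-1) = (-109 + (-55 + 27))*(-1) = (-109 - 28)*(-1) = -137*(-1) = 137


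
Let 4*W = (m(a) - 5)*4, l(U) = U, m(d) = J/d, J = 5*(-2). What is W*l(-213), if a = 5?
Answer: 1491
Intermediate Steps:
J = -10
m(d) = -10/d
W = -7 (W = ((-10/5 - 5)*4)/4 = ((-10*⅕ - 5)*4)/4 = ((-2 - 5)*4)/4 = (-7*4)/4 = (¼)*(-28) = -7)
W*l(-213) = -7*(-213) = 1491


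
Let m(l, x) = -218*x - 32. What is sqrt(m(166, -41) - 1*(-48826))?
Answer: 2*sqrt(14433) ≈ 240.27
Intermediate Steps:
m(l, x) = -32 - 218*x
sqrt(m(166, -41) - 1*(-48826)) = sqrt((-32 - 218*(-41)) - 1*(-48826)) = sqrt((-32 + 8938) + 48826) = sqrt(8906 + 48826) = sqrt(57732) = 2*sqrt(14433)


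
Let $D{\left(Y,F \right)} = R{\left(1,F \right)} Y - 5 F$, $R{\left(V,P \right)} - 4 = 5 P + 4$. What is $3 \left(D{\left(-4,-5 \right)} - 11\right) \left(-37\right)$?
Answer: $-9102$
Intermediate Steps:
$R{\left(V,P \right)} = 8 + 5 P$ ($R{\left(V,P \right)} = 4 + \left(5 P + 4\right) = 4 + \left(4 + 5 P\right) = 8 + 5 P$)
$D{\left(Y,F \right)} = - 5 F + Y \left(8 + 5 F\right)$ ($D{\left(Y,F \right)} = \left(8 + 5 F\right) Y - 5 F = Y \left(8 + 5 F\right) - 5 F = - 5 F + Y \left(8 + 5 F\right)$)
$3 \left(D{\left(-4,-5 \right)} - 11\right) \left(-37\right) = 3 \left(\left(\left(-5\right) \left(-5\right) - 4 \left(8 + 5 \left(-5\right)\right)\right) - 11\right) \left(-37\right) = 3 \left(\left(25 - 4 \left(8 - 25\right)\right) - 11\right) \left(-37\right) = 3 \left(\left(25 - -68\right) - 11\right) \left(-37\right) = 3 \left(\left(25 + 68\right) - 11\right) \left(-37\right) = 3 \left(93 - 11\right) \left(-37\right) = 3 \cdot 82 \left(-37\right) = 246 \left(-37\right) = -9102$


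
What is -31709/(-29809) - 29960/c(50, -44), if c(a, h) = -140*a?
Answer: 3982288/745225 ≈ 5.3437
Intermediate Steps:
-31709/(-29809) - 29960/c(50, -44) = -31709/(-29809) - 29960/((-140*50)) = -31709*(-1/29809) - 29960/(-7000) = 31709/29809 - 29960*(-1/7000) = 31709/29809 + 107/25 = 3982288/745225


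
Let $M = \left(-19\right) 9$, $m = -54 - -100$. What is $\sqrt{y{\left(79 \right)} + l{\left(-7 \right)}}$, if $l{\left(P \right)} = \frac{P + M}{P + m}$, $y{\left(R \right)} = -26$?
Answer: $\frac{2 i \sqrt{11622}}{39} \approx 5.5285 i$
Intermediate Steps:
$m = 46$ ($m = -54 + 100 = 46$)
$M = -171$
$l{\left(P \right)} = \frac{-171 + P}{46 + P}$ ($l{\left(P \right)} = \frac{P - 171}{P + 46} = \frac{-171 + P}{46 + P}$)
$\sqrt{y{\left(79 \right)} + l{\left(-7 \right)}} = \sqrt{-26 + \frac{-171 - 7}{46 - 7}} = \sqrt{-26 + \frac{1}{39} \left(-178\right)} = \sqrt{-26 - \frac{178}{39}} = \sqrt{- \frac{1192}{39}} = \frac{2 i \sqrt{11622}}{39}$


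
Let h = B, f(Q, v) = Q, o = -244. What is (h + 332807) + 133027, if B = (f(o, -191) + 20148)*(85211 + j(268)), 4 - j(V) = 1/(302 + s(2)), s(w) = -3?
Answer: 507278953102/299 ≈ 1.6966e+9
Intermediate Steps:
j(V) = 1195/299 (j(V) = 4 - 1/(302 - 3) = 4 - 1/299 = 1195/299)
B = 507139668736/299 (B = (-244 + 20148)*(85211 + 1195/299) = 19904*(25479284/299) = 507139668736/299 ≈ 1.6961e+9)
h = 507139668736/299 ≈ 1.6961e+9
(h + 332807) + 133027 = (507139668736/299 + 332807) + 133027 = 507239178029/299 + 133027 = 507278953102/299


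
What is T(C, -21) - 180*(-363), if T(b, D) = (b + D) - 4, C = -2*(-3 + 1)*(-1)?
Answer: 65311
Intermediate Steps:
C = -4 (C = -(-4)*(-1) = -2*2 = -4)
T(b, D) = -4 + D + b (T(b, D) = (D + b) - 4 = -4 + D + b)
T(C, -21) - 180*(-363) = (-4 - 21 - 4) - 180*(-363) = -29 + 65340 = 65311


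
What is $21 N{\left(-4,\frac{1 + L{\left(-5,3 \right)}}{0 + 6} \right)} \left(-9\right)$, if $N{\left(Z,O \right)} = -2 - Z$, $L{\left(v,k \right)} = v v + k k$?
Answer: $-378$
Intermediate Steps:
$L{\left(v,k \right)} = k^{2} + v^{2}$ ($L{\left(v,k \right)} = v^{2} + k^{2} = k^{2} + v^{2}$)
$21 N{\left(-4,\frac{1 + L{\left(-5,3 \right)}}{0 + 6} \right)} \left(-9\right) = 21 \left(-2 - -4\right) \left(-9\right) = 21 \left(-2 + 4\right) \left(-9\right) = 21 \cdot 2 \left(-9\right) = 42 \left(-9\right) = -378$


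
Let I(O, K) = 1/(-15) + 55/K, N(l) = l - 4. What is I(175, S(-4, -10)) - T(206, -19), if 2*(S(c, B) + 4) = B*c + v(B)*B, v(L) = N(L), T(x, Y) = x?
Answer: -265001/1290 ≈ -205.43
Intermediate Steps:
N(l) = -4 + l
v(L) = -4 + L
S(c, B) = -4 + B*c/2 + B*(-4 + B)/2 (S(c, B) = -4 + (B*c + (-4 + B)*B)/2 = -4 + (B*c + B*(-4 + B))/2 = -4 + (B*c/2 + B*(-4 + B)/2) = -4 + B*c/2 + B*(-4 + B)/2)
I(O, K) = -1/15 + 55/K (I(O, K) = 1*(-1/15) + 55/K = -1/15 + 55/K)
I(175, S(-4, -10)) - T(206, -19) = (825 - (-4 + (½)*(-10)*(-4) + (½)*(-10)*(-4 - 10)))/(15*(-4 + (½)*(-10)*(-4) + (½)*(-10)*(-4 - 10))) - 1*206 = (825 - (-4 + 20 + (½)*(-10)*(-14)))/(15*(-4 + 20 + (½)*(-10)*(-14))) - 206 = (825 - (-4 + 20 + 70))/(15*(-4 + 20 + 70)) - 206 = (1/15)*(825 - 1*86)/86 - 206 = (1/15)*(1/86)*(825 - 86) - 206 = (1/15)*(1/86)*739 - 206 = 739/1290 - 206 = -265001/1290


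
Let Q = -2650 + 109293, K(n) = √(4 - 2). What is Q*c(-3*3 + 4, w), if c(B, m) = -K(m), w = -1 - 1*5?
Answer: -106643*√2 ≈ -1.5082e+5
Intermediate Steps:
K(n) = √2
w = -6 (w = -1 - 5 = -6)
c(B, m) = -√2
Q = 106643
Q*c(-3*3 + 4, w) = 106643*(-√2) = -106643*√2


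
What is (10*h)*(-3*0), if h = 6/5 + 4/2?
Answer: 0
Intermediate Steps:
h = 16/5 (h = 6*(⅕) + 4*(½) = 6/5 + 2 = 16/5 ≈ 3.2000)
(10*h)*(-3*0) = (10*(16/5))*(-3*0) = 32*0 = 0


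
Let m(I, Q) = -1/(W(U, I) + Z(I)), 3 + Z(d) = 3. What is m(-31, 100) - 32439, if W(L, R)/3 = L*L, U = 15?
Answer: -21896326/675 ≈ -32439.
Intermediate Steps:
Z(d) = 0 (Z(d) = -3 + 3 = 0)
W(L, R) = 3*L² (W(L, R) = 3*(L*L) = 3*L²)
m(I, Q) = -1/675 (m(I, Q) = -1/(3*15² + 0) = -1/(3*225 + 0) = -1/(675 + 0) = -1/675)
m(-31, 100) - 32439 = -1/675 - 32439 = -21896326/675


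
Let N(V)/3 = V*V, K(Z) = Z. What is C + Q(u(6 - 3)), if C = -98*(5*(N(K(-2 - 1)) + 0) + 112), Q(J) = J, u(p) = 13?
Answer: -24193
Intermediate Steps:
N(V) = 3*V² (N(V) = 3*(V*V) = 3*V²)
C = -24206 (C = -98*(5*(3*(-2 - 1)² + 0) + 112) = -98*(5*(3*(-3)² + 0) + 112) = -98*(5*(3*9 + 0) + 112) = -98*(5*(27 + 0) + 112) = -98*(5*27 + 112) = -98*(135 + 112) = -98*247 = -24206)
C + Q(u(6 - 3)) = -24206 + 13 = -24193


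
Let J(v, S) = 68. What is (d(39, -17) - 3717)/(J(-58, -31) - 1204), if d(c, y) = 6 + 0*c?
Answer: 3711/1136 ≈ 3.2667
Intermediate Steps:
d(c, y) = 6 (d(c, y) = 6 + 0 = 6)
(d(39, -17) - 3717)/(J(-58, -31) - 1204) = (6 - 3717)/(68 - 1204) = -3711/(-1136) = -3711*(-1/1136) = 3711/1136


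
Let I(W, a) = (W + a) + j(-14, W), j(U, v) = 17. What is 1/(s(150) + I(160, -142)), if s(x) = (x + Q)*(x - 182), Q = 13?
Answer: -1/5181 ≈ -0.00019301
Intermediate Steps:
I(W, a) = 17 + W + a (I(W, a) = (W + a) + 17 = 17 + W + a)
s(x) = (-182 + x)*(13 + x) (s(x) = (x + 13)*(x - 182) = (13 + x)*(-182 + x) = (-182 + x)*(13 + x))
1/(s(150) + I(160, -142)) = 1/((-2366 + 150**2 - 169*150) + (17 + 160 - 142)) = 1/((-2366 + 22500 - 25350) + 35) = 1/(-5216 + 35) = 1/(-5181) = -1/5181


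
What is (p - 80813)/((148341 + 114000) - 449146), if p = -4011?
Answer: 84824/186805 ≈ 0.45408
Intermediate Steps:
(p - 80813)/((148341 + 114000) - 449146) = (-4011 - 80813)/((148341 + 114000) - 449146) = -84824/(262341 - 449146) = -84824/(-186805) = -84824*(-1/186805) = 84824/186805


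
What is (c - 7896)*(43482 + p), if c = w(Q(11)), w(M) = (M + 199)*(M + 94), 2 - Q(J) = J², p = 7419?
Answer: -503716296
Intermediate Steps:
Q(J) = 2 - J²
w(M) = (94 + M)*(199 + M) (w(M) = (199 + M)*(94 + M) = (94 + M)*(199 + M))
c = -2000 (c = 18706 + (2 - 1*11²)² + 293*(2 - 1*11²) = 18706 + (2 - 1*121)² + 293*(2 - 1*121) = 18706 + (2 - 121)² + 293*(2 - 121) = 18706 + (-119)² + 293*(-119) = 18706 + 14161 - 34867 = -2000)
(c - 7896)*(43482 + p) = (-2000 - 7896)*(43482 + 7419) = -9896*50901 = -503716296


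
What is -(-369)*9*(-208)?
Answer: -690768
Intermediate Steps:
-(-369)*9*(-208) = -123*(-27)*(-208) = 3321*(-208) = -690768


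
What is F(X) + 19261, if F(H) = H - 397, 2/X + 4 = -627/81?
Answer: 5979834/317 ≈ 18864.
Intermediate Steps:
X = -54/317 (X = 2/(-4 - 627/81) = 2/(-4 - 627*1/81) = 2/(-4 - 209/27) = 2/(-317/27) = 2*(-27/317) = -54/317 ≈ -0.17035)
F(H) = -397 + H
F(X) + 19261 = (-397 - 54/317) + 19261 = -125903/317 + 19261 = 5979834/317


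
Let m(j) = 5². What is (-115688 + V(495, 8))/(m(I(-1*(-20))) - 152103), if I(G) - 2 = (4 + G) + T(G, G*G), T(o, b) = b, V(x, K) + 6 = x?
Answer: 115199/152078 ≈ 0.75750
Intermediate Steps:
V(x, K) = -6 + x
I(G) = 6 + G + G² (I(G) = 2 + ((4 + G) + G*G) = 2 + ((4 + G) + G²) = 2 + (4 + G + G²) = 6 + G + G²)
m(j) = 25
(-115688 + V(495, 8))/(m(I(-1*(-20))) - 152103) = (-115688 + (-6 + 495))/(25 - 152103) = (-115688 + 489)/(-152078) = -115199*(-1/152078) = 115199/152078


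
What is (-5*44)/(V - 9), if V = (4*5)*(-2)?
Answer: 220/49 ≈ 4.4898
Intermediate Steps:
V = -40 (V = 20*(-2) = -40)
(-5*44)/(V - 9) = (-5*44)/(-40 - 9) = -220/(-49) = -1/49*(-220) = 220/49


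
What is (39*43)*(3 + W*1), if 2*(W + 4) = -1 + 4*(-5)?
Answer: -38571/2 ≈ -19286.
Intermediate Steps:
W = -29/2 (W = -4 + (-1 + 4*(-5))/2 = -4 + (-1 - 20)/2 = -4 + (½)*(-21) = -4 - 21/2 = -29/2 ≈ -14.500)
(39*43)*(3 + W*1) = (39*43)*(3 - 29/2*1) = 1677*(3 - 29/2) = 1677*(-23/2) = -38571/2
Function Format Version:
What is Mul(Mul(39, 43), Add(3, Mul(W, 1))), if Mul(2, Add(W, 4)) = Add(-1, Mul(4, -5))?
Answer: Rational(-38571, 2) ≈ -19286.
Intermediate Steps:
W = Rational(-29, 2) (W = Add(-4, Mul(Rational(1, 2), Add(-1, Mul(4, -5)))) = Add(-4, Mul(Rational(1, 2), Add(-1, -20))) = Add(-4, Mul(Rational(1, 2), -21)) = Add(-4, Rational(-21, 2)) = Rational(-29, 2) ≈ -14.500)
Mul(Mul(39, 43), Add(3, Mul(W, 1))) = Mul(Mul(39, 43), Add(3, Mul(Rational(-29, 2), 1))) = Mul(1677, Add(3, Rational(-29, 2))) = Mul(1677, Rational(-23, 2)) = Rational(-38571, 2)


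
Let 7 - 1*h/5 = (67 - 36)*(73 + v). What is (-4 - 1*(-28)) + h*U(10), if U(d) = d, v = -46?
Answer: -41476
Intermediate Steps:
h = -4150 (h = 35 - 5*(67 - 36)*(73 - 46) = 35 - 155*27 = 35 - 5*837 = 35 - 4185 = -4150)
(-4 - 1*(-28)) + h*U(10) = (-4 - 1*(-28)) - 4150*10 = (-4 + 28) - 41500 = 24 - 41500 = -41476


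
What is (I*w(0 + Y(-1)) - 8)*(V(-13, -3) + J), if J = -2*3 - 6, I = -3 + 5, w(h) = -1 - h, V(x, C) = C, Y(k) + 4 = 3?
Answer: 120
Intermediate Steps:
Y(k) = -1 (Y(k) = -4 + 3 = -1)
I = 2
J = -12 (J = -6 - 6 = -12)
(I*w(0 + Y(-1)) - 8)*(V(-13, -3) + J) = (2*(-1 - (0 - 1)) - 8)*(-3 - 12) = (2*(-1 - 1*(-1)) - 8)*(-15) = (2*(-1 + 1) - 8)*(-15) = (2*0 - 8)*(-15) = (0 - 8)*(-15) = -8*(-15) = 120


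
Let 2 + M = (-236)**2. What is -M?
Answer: -55694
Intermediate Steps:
M = 55694 (M = -2 + (-236)**2 = -2 + 55696 = 55694)
-M = -1*55694 = -55694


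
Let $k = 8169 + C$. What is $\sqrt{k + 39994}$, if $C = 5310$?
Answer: $\sqrt{53473} \approx 231.24$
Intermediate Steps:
$k = 13479$ ($k = 8169 + 5310 = 13479$)
$\sqrt{k + 39994} = \sqrt{13479 + 39994} = \sqrt{53473}$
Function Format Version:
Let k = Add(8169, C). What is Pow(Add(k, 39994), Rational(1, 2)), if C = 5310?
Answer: Pow(53473, Rational(1, 2)) ≈ 231.24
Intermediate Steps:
k = 13479 (k = Add(8169, 5310) = 13479)
Pow(Add(k, 39994), Rational(1, 2)) = Pow(Add(13479, 39994), Rational(1, 2)) = Pow(53473, Rational(1, 2))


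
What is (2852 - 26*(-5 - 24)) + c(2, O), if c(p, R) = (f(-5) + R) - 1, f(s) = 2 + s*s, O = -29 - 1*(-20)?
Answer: 3623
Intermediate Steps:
O = -9 (O = -29 + 20 = -9)
f(s) = 2 + s**2
c(p, R) = 26 + R (c(p, R) = ((2 + (-5)**2) + R) - 1 = ((2 + 25) + R) - 1 = (27 + R) - 1 = 26 + R)
(2852 - 26*(-5 - 24)) + c(2, O) = (2852 - 26*(-5 - 24)) + (26 - 9) = (2852 - 26*(-29)) + 17 = (2852 + 754) + 17 = 3606 + 17 = 3623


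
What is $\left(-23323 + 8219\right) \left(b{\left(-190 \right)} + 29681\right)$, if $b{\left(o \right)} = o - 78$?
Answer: $-444253952$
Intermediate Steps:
$b{\left(o \right)} = -78 + o$
$\left(-23323 + 8219\right) \left(b{\left(-190 \right)} + 29681\right) = \left(-23323 + 8219\right) \left(\left(-78 - 190\right) + 29681\right) = - 15104 \left(-268 + 29681\right) = \left(-15104\right) 29413 = -444253952$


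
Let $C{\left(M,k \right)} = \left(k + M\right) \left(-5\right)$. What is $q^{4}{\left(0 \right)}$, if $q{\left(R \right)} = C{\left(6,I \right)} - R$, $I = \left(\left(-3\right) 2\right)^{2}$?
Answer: $1944810000$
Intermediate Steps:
$I = 36$ ($I = \left(-6\right)^{2} = 36$)
$C{\left(M,k \right)} = - 5 M - 5 k$ ($C{\left(M,k \right)} = \left(M + k\right) \left(-5\right) = - 5 M - 5 k$)
$q{\left(R \right)} = -210 - R$ ($q{\left(R \right)} = \left(\left(-5\right) 6 - 180\right) - R = \left(-30 - 180\right) - R = -210 - R$)
$q^{4}{\left(0 \right)} = \left(-210 - 0\right)^{4} = \left(-210 + 0\right)^{4} = \left(-210\right)^{4} = 1944810000$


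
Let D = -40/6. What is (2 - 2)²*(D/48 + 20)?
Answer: 0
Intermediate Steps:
D = -20/3 (D = -40*⅙ = -20/3 ≈ -6.6667)
(2 - 2)²*(D/48 + 20) = (2 - 2)²*(-20/3/48 + 20) = 0²*(-20/3*1/48 + 20) = 0*(-5/36 + 20) = 0*(715/36) = 0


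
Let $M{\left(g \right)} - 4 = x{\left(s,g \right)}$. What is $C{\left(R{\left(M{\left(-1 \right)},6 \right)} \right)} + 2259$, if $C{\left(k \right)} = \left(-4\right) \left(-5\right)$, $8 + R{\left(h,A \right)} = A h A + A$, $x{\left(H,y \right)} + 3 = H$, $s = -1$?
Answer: $2279$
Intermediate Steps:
$x{\left(H,y \right)} = -3 + H$
$M{\left(g \right)} = 0$ ($M{\left(g \right)} = 4 - 4 = 0$)
$R{\left(h,A \right)} = -8 + A + h A^{2}$ ($R{\left(h,A \right)} = -8 + \left(A h A + A\right) = -8 + \left(h A^{2} + A\right) = -8 + \left(A + h A^{2}\right) = -8 + A + h A^{2}$)
$C{\left(k \right)} = 20$
$C{\left(R{\left(M{\left(-1 \right)},6 \right)} \right)} + 2259 = 20 + 2259 = 2279$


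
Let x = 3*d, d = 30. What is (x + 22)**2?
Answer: 12544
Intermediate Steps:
x = 90 (x = 3*30 = 90)
(x + 22)**2 = (90 + 22)**2 = 112**2 = 12544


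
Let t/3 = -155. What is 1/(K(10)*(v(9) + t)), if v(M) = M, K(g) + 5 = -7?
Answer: 1/5472 ≈ 0.00018275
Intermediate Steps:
t = -465 (t = 3*(-155) = -465)
K(g) = -12 (K(g) = -5 - 7 = -12)
1/(K(10)*(v(9) + t)) = 1/(-12*(9 - 465)) = 1/(-12*(-456)) = 1/5472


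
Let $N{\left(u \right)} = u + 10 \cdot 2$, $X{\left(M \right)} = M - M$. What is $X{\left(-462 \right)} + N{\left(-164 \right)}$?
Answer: $-144$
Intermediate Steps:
$X{\left(M \right)} = 0$
$N{\left(u \right)} = 20 + u$ ($N{\left(u \right)} = u + 20 = 20 + u$)
$X{\left(-462 \right)} + N{\left(-164 \right)} = 0 + \left(20 - 164\right) = 0 - 144 = -144$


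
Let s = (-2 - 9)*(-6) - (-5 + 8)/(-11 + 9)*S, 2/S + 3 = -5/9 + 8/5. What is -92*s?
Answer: -130479/22 ≈ -5930.9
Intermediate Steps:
S = -45/44 (S = 2/(-3 + (-5/9 + 8/5)) = 2/(-3 + 47/45) = 2/(-88/45) = 2*(-45/88) = -45/44 ≈ -1.0227)
s = 5673/88 (s = (-2 - 9)*(-6) - (-5 + 8)/(-11 + 9)*(-45)/44 = -11*(-6) - 3/(-2)*(-45)/44 = 66 - 3*(-1/2)*(-45)/44 = 66 - (-3)*(-45)/(2*44) = 66 - 1*135/88 = 66 - 135/88 = 5673/88 ≈ 64.466)
-92*s = -92*5673/88 = -130479/22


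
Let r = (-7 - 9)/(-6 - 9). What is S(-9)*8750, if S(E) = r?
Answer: 28000/3 ≈ 9333.3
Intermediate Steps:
r = 16/15 (r = -16/(-15) = -16*(-1/15) = 16/15 ≈ 1.0667)
S(E) = 16/15
S(-9)*8750 = (16/15)*8750 = 28000/3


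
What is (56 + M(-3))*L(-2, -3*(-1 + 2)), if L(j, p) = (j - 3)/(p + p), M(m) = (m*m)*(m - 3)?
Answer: 5/3 ≈ 1.6667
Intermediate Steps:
M(m) = m²*(-3 + m)
L(j, p) = (-3 + j)/(2*p) (L(j, p) = (-3 + j)/((2*p)) = (-3 + j)*(1/(2*p)) = (-3 + j)/(2*p))
(56 + M(-3))*L(-2, -3*(-1 + 2)) = (56 + (-3)²*(-3 - 3))*((-3 - 2)/(2*((-3*(-1 + 2))))) = (56 + 9*(-6))*((½)*(-5)/(-3*1)) = (56 - 54)*((½)*(-5)/(-3)) = 2*((½)*(-⅓)*(-5)) = 2*(⅚) = 5/3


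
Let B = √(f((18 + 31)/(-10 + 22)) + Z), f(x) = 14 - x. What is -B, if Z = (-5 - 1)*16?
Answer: -I*√3099/6 ≈ -9.2781*I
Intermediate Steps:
Z = -96 (Z = -6*16 = -96)
B = I*√3099/6 (B = √((14 - (18 + 31)/(-10 + 22)) - 96) = √((14 - 49/12) - 96) = √(119/12 - 96) = √(-1033/12) = I*√3099/6 ≈ 9.2781*I)
-B = -I*√3099/6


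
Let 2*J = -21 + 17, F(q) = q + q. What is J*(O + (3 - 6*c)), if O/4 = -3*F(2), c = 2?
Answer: 114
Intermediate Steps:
F(q) = 2*q
J = -2 (J = (-21 + 17)/2 = (½)*(-4) = -2)
O = -48 (O = 4*(-6*2) = 4*(-3*4) = 4*(-12) = -48)
J*(O + (3 - 6*c)) = -2*(-48 + (3 - 6*2)) = -2*(-48 + (3 - 12)) = -2*(-48 - 9) = -2*(-57) = 114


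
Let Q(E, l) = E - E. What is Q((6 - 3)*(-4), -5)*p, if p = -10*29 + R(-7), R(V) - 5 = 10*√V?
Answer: 0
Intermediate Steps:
Q(E, l) = 0
R(V) = 5 + 10*√V
p = -285 + 10*I*√7 (p = -10*29 + (5 + 10*√(-7)) = -290 + (5 + 10*(I*√7)) = -290 + (5 + 10*I*√7) = -285 + 10*I*√7 ≈ -285.0 + 26.458*I)
Q((6 - 3)*(-4), -5)*p = 0*(-285 + 10*I*√7) = 0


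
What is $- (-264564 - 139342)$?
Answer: $403906$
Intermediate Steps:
$- (-264564 - 139342) = \left(-1\right) \left(-403906\right) = 403906$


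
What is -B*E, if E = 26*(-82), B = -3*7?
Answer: -44772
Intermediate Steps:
B = -21
E = -2132
-B*E = -(-21)*(-2132) = -1*44772 = -44772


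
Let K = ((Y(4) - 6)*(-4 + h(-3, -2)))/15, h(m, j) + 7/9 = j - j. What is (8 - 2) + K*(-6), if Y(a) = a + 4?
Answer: 442/45 ≈ 9.8222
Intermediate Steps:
Y(a) = 4 + a
h(m, j) = -7/9 (h(m, j) = -7/9 + (j - j) = -7/9 + 0 = -7/9)
K = -86/135 (K = (((4 + 4) - 6)*(-4 - 7/9))/15 = ((8 - 6)*(-43/9))*(1/15) = (2*(-43/9))*(1/15) = -86/9*1/15 = -86/135 ≈ -0.63704)
(8 - 2) + K*(-6) = (8 - 2) - 86/135*(-6) = 6 + 172/45 = 442/45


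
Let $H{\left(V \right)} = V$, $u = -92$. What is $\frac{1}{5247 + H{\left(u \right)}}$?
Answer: $\frac{1}{5155} \approx 0.00019399$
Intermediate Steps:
$\frac{1}{5247 + H{\left(u \right)}} = \frac{1}{5247 - 92} = \frac{1}{5155}$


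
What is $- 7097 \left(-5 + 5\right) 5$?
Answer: $0$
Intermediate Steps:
$- 7097 \left(-5 + 5\right) 5 = - 7097 \cdot 0 \cdot 5 = \left(-7097\right) 0 = 0$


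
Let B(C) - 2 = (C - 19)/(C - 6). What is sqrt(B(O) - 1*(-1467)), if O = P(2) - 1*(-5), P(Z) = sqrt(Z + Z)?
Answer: sqrt(1457) ≈ 38.171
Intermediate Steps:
P(Z) = sqrt(2)*sqrt(Z) (P(Z) = sqrt(2*Z) = sqrt(2)*sqrt(Z))
O = 7 (O = sqrt(2)*sqrt(2) - 1*(-5) = 2 + 5 = 7)
B(C) = 2 + (-19 + C)/(-6 + C) (B(C) = 2 + (C - 19)/(C - 6) = 2 + (-19 + C)/(-6 + C))
sqrt(B(O) - 1*(-1467)) = sqrt((-31 + 3*7)/(-6 + 7) - 1*(-1467)) = sqrt((-31 + 21)/1 + 1467) = sqrt(1*(-10) + 1467) = sqrt(-10 + 1467) = sqrt(1457)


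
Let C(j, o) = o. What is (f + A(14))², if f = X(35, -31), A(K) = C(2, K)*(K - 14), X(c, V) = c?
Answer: 1225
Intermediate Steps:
A(K) = K*(-14 + K) (A(K) = K*(K - 14) = K*(-14 + K))
f = 35
(f + A(14))² = (35 + 14*(-14 + 14))² = (35 + 14*0)² = (35 + 0)² = 35² = 1225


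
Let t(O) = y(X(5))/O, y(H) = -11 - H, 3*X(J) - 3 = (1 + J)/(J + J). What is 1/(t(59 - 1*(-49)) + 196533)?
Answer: 540/106127759 ≈ 5.0882e-6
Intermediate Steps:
X(J) = 1 + (1 + J)/(6*J) (X(J) = 1 + ((1 + J)/(J + J))/3 = 1 + ((1 + J)/((2*J)))/3 = 1 + ((1 + J)*(1/(2*J)))/3 = 1 + ((1 + J)/(2*J))/3 = 1 + (1 + J)/(6*J))
t(O) = -61/(5*O) (t(O) = (-11 - (1 + 7*5)/(6*5))/O = (-11 - (1 + 35)/(6*5))/O = (-11 - 36/(6*5))/O = (-11 - 1*6/5)/O = (-11 - 6/5)/O = -61/(5*O))
1/(t(59 - 1*(-49)) + 196533) = 1/(-61/(5*(59 - 1*(-49))) + 196533) = 1/(-61/(5*(59 + 49)) + 196533) = 1/(-61/5/108 + 196533) = 1/(-61/5*1/108 + 196533) = 1/(-61/540 + 196533) = 1/(106127759/540) = 540/106127759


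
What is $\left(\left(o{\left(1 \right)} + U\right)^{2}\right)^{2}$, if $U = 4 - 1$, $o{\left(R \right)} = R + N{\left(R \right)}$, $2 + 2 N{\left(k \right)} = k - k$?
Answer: $81$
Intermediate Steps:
$N{\left(k \right)} = -1$ ($N{\left(k \right)} = -1 + \frac{k - k}{2} = -1 + \frac{1}{2} \cdot 0 = -1 + 0 = -1$)
$o{\left(R \right)} = -1 + R$ ($o{\left(R \right)} = R - 1 = -1 + R$)
$U = 3$
$\left(\left(o{\left(1 \right)} + U\right)^{2}\right)^{2} = \left(\left(\left(-1 + 1\right) + 3\right)^{2}\right)^{2} = \left(\left(0 + 3\right)^{2}\right)^{2} = \left(3^{2}\right)^{2} = 9^{2} = 81$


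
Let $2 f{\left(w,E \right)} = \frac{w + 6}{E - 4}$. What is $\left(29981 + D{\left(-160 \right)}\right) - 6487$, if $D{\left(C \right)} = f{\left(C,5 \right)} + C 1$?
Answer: $23257$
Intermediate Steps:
$f{\left(w,E \right)} = \frac{6 + w}{2 \left(-4 + E\right)}$ ($f{\left(w,E \right)} = \frac{\left(w + 6\right) \frac{1}{E - 4}}{2} = \frac{\left(6 + w\right) \frac{1}{-4 + E}}{2} = \frac{\frac{1}{-4 + E} \left(6 + w\right)}{2} = \frac{6 + w}{2 \left(-4 + E\right)}$)
$D{\left(C \right)} = 3 + \frac{3 C}{2}$ ($D{\left(C \right)} = \frac{6 + C}{2 \left(-4 + 5\right)} + C 1 = \frac{6 + C}{2 \cdot 1} + C = \frac{1}{2} \cdot 1 \left(6 + C\right) + C = \left(3 + \frac{C}{2}\right) + C = 3 + \frac{3 C}{2}$)
$\left(29981 + D{\left(-160 \right)}\right) - 6487 = \left(29981 + \left(3 + \frac{3}{2} \left(-160\right)\right)\right) - 6487 = \left(29981 + \left(3 - 240\right)\right) - 6487 = \left(29981 - 237\right) - 6487 = 29744 - 6487 = 23257$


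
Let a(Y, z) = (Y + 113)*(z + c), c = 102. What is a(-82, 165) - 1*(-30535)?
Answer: 38812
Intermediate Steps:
a(Y, z) = (102 + z)*(113 + Y) (a(Y, z) = (Y + 113)*(z + 102) = (113 + Y)*(102 + z) = (102 + z)*(113 + Y))
a(-82, 165) - 1*(-30535) = (11526 + 102*(-82) + 113*165 - 82*165) - 1*(-30535) = (11526 - 8364 + 18645 - 13530) + 30535 = 8277 + 30535 = 38812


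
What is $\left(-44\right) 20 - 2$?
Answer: $-882$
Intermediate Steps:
$\left(-44\right) 20 - 2 = -880 - 2 = -882$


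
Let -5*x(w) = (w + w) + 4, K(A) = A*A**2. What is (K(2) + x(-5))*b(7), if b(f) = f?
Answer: 322/5 ≈ 64.400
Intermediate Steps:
K(A) = A**3
x(w) = -4/5 - 2*w/5 (x(w) = -((w + w) + 4)/5 = -(2*w + 4)/5 = -(4 + 2*w)/5 = -4/5 - 2*w/5)
(K(2) + x(-5))*b(7) = (2**3 + (-4/5 - 2/5*(-5)))*7 = (8 + (-4/5 + 2))*7 = (8 + 6/5)*7 = (46/5)*7 = 322/5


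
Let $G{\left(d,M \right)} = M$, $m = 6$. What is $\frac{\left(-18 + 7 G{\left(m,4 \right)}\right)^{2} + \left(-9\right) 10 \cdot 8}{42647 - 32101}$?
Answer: $- \frac{310}{5273} \approx -0.05879$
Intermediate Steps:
$\frac{\left(-18 + 7 G{\left(m,4 \right)}\right)^{2} + \left(-9\right) 10 \cdot 8}{42647 - 32101} = \frac{\left(-18 + 7 \cdot 4\right)^{2} + \left(-9\right) 10 \cdot 8}{42647 - 32101} = \frac{\left(-18 + 28\right)^{2} - 720}{10546} = \left(10^{2} - 720\right) \frac{1}{10546} = \left(100 - 720\right) \frac{1}{10546} = \left(-620\right) \frac{1}{10546} = - \frac{310}{5273}$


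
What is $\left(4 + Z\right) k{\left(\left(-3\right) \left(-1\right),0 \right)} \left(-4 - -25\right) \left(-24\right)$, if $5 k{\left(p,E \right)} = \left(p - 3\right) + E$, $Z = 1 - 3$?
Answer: $0$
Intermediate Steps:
$Z = -2$ ($Z = 1 - 3 = -2$)
$k{\left(p,E \right)} = - \frac{3}{5} + \frac{E}{5} + \frac{p}{5}$ ($k{\left(p,E \right)} = \frac{\left(p - 3\right) + E}{5} = \frac{\left(-3 + p\right) + E}{5} = \frac{-3 + E + p}{5} = - \frac{3}{5} + \frac{E}{5} + \frac{p}{5}$)
$\left(4 + Z\right) k{\left(\left(-3\right) \left(-1\right),0 \right)} \left(-4 - -25\right) \left(-24\right) = \left(4 - 2\right) \left(- \frac{3}{5} + \frac{1}{5} \cdot 0 + \frac{\left(-3\right) \left(-1\right)}{5}\right) \left(-4 - -25\right) \left(-24\right) = 2 \left(- \frac{3}{5} + 0 + \frac{1}{5} \cdot 3\right) \left(-4 + 25\right) \left(-24\right) = 2 \left(- \frac{3}{5} + 0 + \frac{3}{5}\right) 21 \left(-24\right) = 2 \cdot 0 \cdot 21 \left(-24\right) = 0 \cdot 21 \left(-24\right) = 0 \left(-24\right) = 0$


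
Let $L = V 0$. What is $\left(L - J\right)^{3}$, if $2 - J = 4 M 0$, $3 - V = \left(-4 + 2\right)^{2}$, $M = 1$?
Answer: $-8$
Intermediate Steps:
$V = -1$ ($V = 3 - \left(-4 + 2\right)^{2} = 3 - \left(-2\right)^{2} = 3 - 4 = -1$)
$L = 0$ ($L = \left(-1\right) 0 = 0$)
$J = 2$ ($J = 2 - 4 \cdot 1 \cdot 0 = 2 - 4 \cdot 0 = 2 - 0 = 2 + 0 = 2$)
$\left(L - J\right)^{3} = \left(0 - 2\right)^{3} = \left(-2\right)^{3} = -8$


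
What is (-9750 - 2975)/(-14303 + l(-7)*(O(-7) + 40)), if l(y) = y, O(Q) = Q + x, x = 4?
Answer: 12725/14562 ≈ 0.87385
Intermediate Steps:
O(Q) = 4 + Q (O(Q) = Q + 4 = 4 + Q)
(-9750 - 2975)/(-14303 + l(-7)*(O(-7) + 40)) = (-9750 - 2975)/(-14303 - 7*((4 - 7) + 40)) = -12725/(-14303 - 7*(-3 + 40)) = -12725/(-14303 - 7*37) = -12725/(-14303 - 259) = -12725/(-14562) = -12725*(-1/14562) = 12725/14562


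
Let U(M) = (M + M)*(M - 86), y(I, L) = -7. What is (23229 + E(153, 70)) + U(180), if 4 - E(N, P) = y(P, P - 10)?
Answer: 57080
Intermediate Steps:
E(N, P) = 11 (E(N, P) = 4 - 1*(-7) = 4 + 7 = 11)
U(M) = 2*M*(-86 + M) (U(M) = (2*M)*(-86 + M) = 2*M*(-86 + M))
(23229 + E(153, 70)) + U(180) = (23229 + 11) + 2*180*(-86 + 180) = 23240 + 2*180*94 = 23240 + 33840 = 57080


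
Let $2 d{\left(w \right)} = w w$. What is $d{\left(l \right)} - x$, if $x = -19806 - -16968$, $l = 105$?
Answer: $\frac{16701}{2} \approx 8350.5$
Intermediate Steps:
$d{\left(w \right)} = \frac{w^{2}}{2}$ ($d{\left(w \right)} = \frac{w w}{2} = \frac{w^{2}}{2}$)
$x = -2838$ ($x = -19806 + 16968 = -2838$)
$d{\left(l \right)} - x = \frac{105^{2}}{2} - -2838 = \frac{1}{2} \cdot 11025 + 2838 = \frac{11025}{2} + 2838 = \frac{16701}{2}$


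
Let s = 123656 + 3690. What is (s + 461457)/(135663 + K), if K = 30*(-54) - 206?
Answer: 588803/133837 ≈ 4.3994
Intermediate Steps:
s = 127346
K = -1826 (K = -1620 - 206 = -1826)
(s + 461457)/(135663 + K) = (127346 + 461457)/(135663 - 1826) = 588803/133837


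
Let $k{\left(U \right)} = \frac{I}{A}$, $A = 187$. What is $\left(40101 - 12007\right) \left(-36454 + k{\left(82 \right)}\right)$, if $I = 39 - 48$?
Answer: $- \frac{17410380478}{17} \approx -1.0241 \cdot 10^{9}$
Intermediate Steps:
$I = -9$
$k{\left(U \right)} = - \frac{9}{187}$
$\left(40101 - 12007\right) \left(-36454 + k{\left(82 \right)}\right) = \left(40101 - 12007\right) \left(-36454 - \frac{9}{187}\right) = 28094 \left(- \frac{6816907}{187}\right) = - \frac{17410380478}{17}$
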